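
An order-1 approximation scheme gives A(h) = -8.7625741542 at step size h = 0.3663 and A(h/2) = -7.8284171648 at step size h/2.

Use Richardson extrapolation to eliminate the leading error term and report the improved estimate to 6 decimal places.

-6.894260

Method order is 1; weight 2^1 = 2.
2 × (-7.8284171648) = -15.6568343296; (-15.6568343296) − (-8.7625741542) = -6.8942601754
Divide by 2^1 − 1 = 1.
(-6.8942601754) ÷ 1 = -6.8942601754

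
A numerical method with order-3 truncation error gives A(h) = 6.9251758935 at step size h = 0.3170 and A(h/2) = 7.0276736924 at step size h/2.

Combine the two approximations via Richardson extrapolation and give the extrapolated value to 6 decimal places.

r = 3, so 2^r = 8.
Weighted: 56.2213895392 − 6.9251758935 = 49.2962136457
Divide by 2^3 − 1 = 7.
(8*7.0276736924 − 6.9251758935)/(8 − 1) = 7.0423162351

7.042316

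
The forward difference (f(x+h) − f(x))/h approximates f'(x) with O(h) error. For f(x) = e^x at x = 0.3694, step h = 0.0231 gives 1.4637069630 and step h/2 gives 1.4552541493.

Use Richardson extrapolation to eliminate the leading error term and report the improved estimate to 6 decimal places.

With r = 1 the leading error scales as h^1, so the weight is 2^1 = 2.
Numerator 2×A(h/2) − A(h) = 2×1.4552541493 − 1.4637069630 = 1.4468013356
Divide by 2^1 − 1 = 1.
Result: 1.4468013356
Gap between inputs: 8.453e-03; correction applied: −0.0084528137.

1.446801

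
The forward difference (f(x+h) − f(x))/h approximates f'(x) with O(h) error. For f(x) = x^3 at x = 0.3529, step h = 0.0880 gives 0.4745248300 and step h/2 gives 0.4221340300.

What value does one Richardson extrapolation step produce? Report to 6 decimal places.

0.369743

r = 1, so 2^r = 2.
2 × 0.4221340300 = 0.8442680600; subtract 0.4745248300 → 0.3697432300
Divide by 2^1 − 1 = 1.
0.3697432300 ÷ 1 = 0.3697432300
Gap between inputs: 5.239e-02; correction applied: −0.0523908000.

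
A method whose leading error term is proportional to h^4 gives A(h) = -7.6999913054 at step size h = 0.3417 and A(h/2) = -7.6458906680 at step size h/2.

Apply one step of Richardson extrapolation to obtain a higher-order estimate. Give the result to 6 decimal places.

With r = 4 the leading error scales as h^4, so the weight is 2^4 = 16.
16·(-7.6458906680) − (-7.6999913054) = -114.6342593826
Denominator 16 − 1 = 15.
(-114.6342593826) ÷ 15 = -7.6422839588

-7.642284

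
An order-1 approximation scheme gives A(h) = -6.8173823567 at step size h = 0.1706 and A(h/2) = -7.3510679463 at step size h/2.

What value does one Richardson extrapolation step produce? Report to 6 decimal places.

Method order is 1; weight 2^1 = 2.
Difference of the inputs: -7.3510679463 − (-6.8173823567) = -0.5336855896
Correction (A(h/2) − A(h))/(2 − 1) = (-0.5336855896)/1 = -0.5336855896
R = -7.3510679463 − 0.5336855896 = -7.8847535359
Correction |R − A(h/2)| = 5.337e-01; gap |A(h/2) − A(h)| = 5.337e-01.

-7.884754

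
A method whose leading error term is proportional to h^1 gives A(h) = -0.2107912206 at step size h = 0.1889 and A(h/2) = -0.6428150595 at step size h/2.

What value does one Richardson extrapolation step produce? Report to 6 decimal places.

-1.074839

Method order is 1; weight 2^1 = 2.
Weighted: (-1.2856301190) − (-0.2107912206) = -1.0748388984
(-1.0748388984) ÷ 1 = -1.0748388984
Correction |R − A(h/2)| = 4.320e-01; gap |A(h/2) − A(h)| = 4.320e-01.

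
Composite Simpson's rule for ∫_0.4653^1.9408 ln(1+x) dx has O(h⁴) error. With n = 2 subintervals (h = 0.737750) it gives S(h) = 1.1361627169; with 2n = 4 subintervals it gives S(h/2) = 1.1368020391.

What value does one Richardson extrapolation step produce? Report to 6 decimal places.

1.136845

Error is O(h^4); halving h shrinks it by 2^4 = 16.
Weighted: 18.1888326256 − 1.1361627169 = 17.0526699087
Denominator 16 − 1 = 15.
(16×1.1368020391 − 1.1361627169)/(16 − 1) = 1.1368446606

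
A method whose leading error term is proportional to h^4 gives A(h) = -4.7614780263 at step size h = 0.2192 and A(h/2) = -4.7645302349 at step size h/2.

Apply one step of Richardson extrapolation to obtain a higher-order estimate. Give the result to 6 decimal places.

Method order is 4; weight 2^4 = 16.
2^4×A(h/2) = -76.2324837584; minus A(h) gives -71.4710057321.
R = (-71.4710057321)/15 = -4.7647337155

-4.764734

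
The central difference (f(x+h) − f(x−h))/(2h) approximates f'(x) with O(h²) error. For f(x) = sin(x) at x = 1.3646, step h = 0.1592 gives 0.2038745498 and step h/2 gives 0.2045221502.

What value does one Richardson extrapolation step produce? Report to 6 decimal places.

0.204738

Method order is 2; weight 2^2 = 4.
4*0.2045221502 − 0.2038745498 = 0.6142140510
R = 0.6142140510/3 = 0.2047380170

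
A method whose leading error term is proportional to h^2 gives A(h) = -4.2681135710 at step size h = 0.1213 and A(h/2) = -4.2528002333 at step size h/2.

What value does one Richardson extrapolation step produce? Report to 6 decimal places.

-4.247696

Leading term ∝ h^2; use weight 4 = 2^2.
4 × (-4.2528002333) = -17.0112009332; subtract (-4.2681135710) → -12.7430873622
Divide by 2^2 − 1 = 3.
R = (-12.7430873622)/3 = -4.2476957874
Correction |R − A(h/2)| = 5.104e-03; gap |A(h/2) − A(h)| = 1.531e-02.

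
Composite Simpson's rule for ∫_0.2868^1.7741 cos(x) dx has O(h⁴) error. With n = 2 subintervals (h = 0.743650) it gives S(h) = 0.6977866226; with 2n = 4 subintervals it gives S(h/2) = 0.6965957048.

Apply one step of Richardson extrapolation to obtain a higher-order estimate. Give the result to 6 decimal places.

0.696516

With r = 4 the leading error scales as h^4, so the weight is 2^4 = 16.
Weighted: 11.1455312768 − 0.6977866226 = 10.4477446542
(16·0.6965957048 − 0.6977866226)/(16 − 1) = 0.6965163103
Shift from A(h/2): −0.0000793945.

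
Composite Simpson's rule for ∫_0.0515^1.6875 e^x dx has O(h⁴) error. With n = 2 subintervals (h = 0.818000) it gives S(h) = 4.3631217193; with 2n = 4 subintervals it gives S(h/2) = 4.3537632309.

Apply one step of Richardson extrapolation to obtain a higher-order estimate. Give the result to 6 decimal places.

r = 4: numerator weight 16, denominator 15.
A(h/2) − A(h) = 4.3537632309 − 4.3631217193 = -0.0093584884
Correction (A(h/2) − A(h))/(16 − 1) = (-0.0093584884)/15 = -0.0006238992
R = A(h/2) + (A(h/2) − A(h))/15 = 4.3537632309 − 0.0006238992 = 4.3531393317
Shift from A(h/2): −0.0006238992.

4.353139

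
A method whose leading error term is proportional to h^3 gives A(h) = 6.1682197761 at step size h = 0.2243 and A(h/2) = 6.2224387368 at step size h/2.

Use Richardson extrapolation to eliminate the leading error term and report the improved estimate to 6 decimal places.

Method order is 3; weight 2^3 = 8.
8 × 6.2224387368 = 49.7795098944; subtract 6.1682197761 → 43.6112901183
Denominator 8 − 1 = 7.
Extrapolated: 43.6112901183 / 7 = 6.2301843026
Shift from A(h/2): +0.0077455658.

6.230184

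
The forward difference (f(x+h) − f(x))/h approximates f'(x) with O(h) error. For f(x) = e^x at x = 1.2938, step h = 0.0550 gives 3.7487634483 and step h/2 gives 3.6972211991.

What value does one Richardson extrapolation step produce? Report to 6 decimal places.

Order 1 gives 2^r = 2 and 2^r − 1 = 1.
2×3.6972211991 − 3.7487634483 = 3.6456789499
Divide by 2^1 − 1 = 1.
Result: 3.6456789499
Shift from A(h/2): −0.0515422492.

3.645679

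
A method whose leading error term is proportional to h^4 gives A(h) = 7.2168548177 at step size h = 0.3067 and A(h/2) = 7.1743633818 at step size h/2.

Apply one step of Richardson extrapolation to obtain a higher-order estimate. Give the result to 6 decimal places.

7.171531

With r = 4 the leading error scales as h^4, so the weight is 2^4 = 16.
2^4·A(h/2) = 114.7898141088; minus A(h) gives 107.5729592911.
R = 107.5729592911/15 = 7.1715306194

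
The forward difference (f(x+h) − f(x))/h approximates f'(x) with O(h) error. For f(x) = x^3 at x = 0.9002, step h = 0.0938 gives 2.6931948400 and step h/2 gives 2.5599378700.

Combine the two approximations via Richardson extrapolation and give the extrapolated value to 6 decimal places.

2.426681

r = 1: numerator weight 2, denominator 1.
2*2.5599378700 − 2.6931948400 = 2.4266809000
Denominator 2 − 1 = 1.
2.4266809000 ÷ 1 = 2.4266809000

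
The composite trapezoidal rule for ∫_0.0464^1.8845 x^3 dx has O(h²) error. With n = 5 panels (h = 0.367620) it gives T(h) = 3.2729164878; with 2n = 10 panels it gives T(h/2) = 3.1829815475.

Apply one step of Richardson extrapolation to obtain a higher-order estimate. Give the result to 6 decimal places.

r = 2: numerator weight 4, denominator 3.
4*3.1829815475 = 12.7319261900; subtract 3.2729164878 → 9.4590097022
Divide by 2^2 − 1 = 3.
So the Richardson estimate is 3.1530032341.

3.153003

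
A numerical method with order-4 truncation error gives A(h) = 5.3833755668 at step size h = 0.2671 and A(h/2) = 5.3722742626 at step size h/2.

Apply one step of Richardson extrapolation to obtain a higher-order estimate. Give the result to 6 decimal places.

5.371534

Leading term ∝ h^4; use weight 16 = 2^4.
2^4 × A(h/2) = 85.9563882016; minus A(h) gives 80.5730126348.
Extrapolated: 80.5730126348 / 15 = 5.3715341757
Gap between inputs: 1.110e-02; correction applied: −0.0007400869.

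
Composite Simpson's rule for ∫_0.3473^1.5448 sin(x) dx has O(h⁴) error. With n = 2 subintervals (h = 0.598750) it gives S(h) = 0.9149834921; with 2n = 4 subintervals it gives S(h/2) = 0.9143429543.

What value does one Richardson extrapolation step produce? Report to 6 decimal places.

r = 4: numerator weight 16, denominator 15.
2^4×A(h/2) = 14.6294872688; minus A(h) gives 13.7145037767.
Divide by 2^4 − 1 = 15.
(16×0.9143429543 − 0.9149834921)/(16 − 1) = 0.9143002518

0.914300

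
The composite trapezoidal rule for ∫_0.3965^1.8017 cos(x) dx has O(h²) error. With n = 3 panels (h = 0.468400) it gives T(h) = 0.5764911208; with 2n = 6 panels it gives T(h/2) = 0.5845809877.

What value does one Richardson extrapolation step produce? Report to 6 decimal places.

r = 2, so 2^r = 4.
4×0.5845809877 = 2.3383239508; subtract 0.5764911208 → 1.7618328300
Extrapolated: 1.7618328300 / 3 = 0.5872776100
Shift from A(h/2): +0.0026966223.

0.587278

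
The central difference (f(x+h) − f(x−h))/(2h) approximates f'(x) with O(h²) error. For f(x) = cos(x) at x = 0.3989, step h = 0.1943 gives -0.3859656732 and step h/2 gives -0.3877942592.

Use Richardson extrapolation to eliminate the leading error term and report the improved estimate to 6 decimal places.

-0.388404

With r = 2 the leading error scales as h^2, so the weight is 2^2 = 4.
Weighted: (-1.5511770368) − (-0.3859656732) = -1.1652113636
(-1.1652113636) ÷ 3 = -0.3884037879
Correction |R − A(h/2)| = 6.095e-04; gap |A(h/2) − A(h)| = 1.829e-03.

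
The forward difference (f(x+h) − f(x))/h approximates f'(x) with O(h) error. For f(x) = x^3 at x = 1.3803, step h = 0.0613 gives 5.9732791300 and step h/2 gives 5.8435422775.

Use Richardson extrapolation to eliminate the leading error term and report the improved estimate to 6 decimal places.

The method has order 1: 2^1 = 2.
Top: 2(5.8435422775) − (5.9732791300) = 5.7138054250
Denominator 2 − 1 = 1.
(2·5.8435422775 − 5.9732791300)/(2 − 1) = 5.7138054250
Gap between inputs: 1.297e-01; correction applied: −0.1297368525.

5.713805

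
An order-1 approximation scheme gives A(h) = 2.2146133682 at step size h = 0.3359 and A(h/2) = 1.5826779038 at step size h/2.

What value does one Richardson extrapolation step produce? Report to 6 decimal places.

r = 1: numerator weight 2, denominator 1.
2^1×A(h/2) = 3.1653558076; minus A(h) gives 0.9507424394.
Denominator 2 − 1 = 1.
0.9507424394 ÷ 1 = 0.9507424394
Gap between inputs: 6.319e-01; correction applied: −0.6319354644.

0.950742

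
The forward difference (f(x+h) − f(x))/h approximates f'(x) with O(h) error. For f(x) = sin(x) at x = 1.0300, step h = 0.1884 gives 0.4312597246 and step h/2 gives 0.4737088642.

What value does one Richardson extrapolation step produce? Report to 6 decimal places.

r = 1: numerator weight 2, denominator 1.
2×0.4737088642 − 0.4312597246 = 0.5161580038
Divide by 2^1 − 1 = 1.
0.5161580038 ÷ 1 = 0.5161580038

0.516158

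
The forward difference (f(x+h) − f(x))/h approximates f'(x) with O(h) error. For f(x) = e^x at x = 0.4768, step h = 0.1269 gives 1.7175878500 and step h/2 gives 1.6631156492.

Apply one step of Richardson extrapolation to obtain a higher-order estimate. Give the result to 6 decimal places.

1.608643

Method order is 1; weight 2^1 = 2.
Weighted: 3.3262312984 − 1.7175878500 = 1.6086434484
Denominator 2 − 1 = 1.
R = 1.6086434484/1 = 1.6086434484
Shift from A(h/2): −0.0544722008.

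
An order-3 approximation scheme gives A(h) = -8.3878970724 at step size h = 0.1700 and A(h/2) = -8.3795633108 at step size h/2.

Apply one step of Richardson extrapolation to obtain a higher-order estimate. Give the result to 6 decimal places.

Order 3 gives 2^r = 8 and 2^r − 1 = 7.
2^3 × A(h/2) = -67.0365064864; minus A(h) gives -58.6486094140.
Divide by 2^3 − 1 = 7.
R = (-58.6486094140)/7 = -8.3783727734

-8.378373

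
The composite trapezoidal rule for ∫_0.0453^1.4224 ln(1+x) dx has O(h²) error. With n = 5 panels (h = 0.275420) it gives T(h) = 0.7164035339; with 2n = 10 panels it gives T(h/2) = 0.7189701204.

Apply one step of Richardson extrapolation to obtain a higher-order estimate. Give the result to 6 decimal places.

Leading term ∝ h^2; use weight 4 = 2^2.
4×0.7189701204 = 2.8758804816; subtract 0.7164035339 → 2.1594769477
2.1594769477 ÷ 3 = 0.7198256492
Gap between inputs: 2.567e-03; correction applied: +0.0008555288.

0.719826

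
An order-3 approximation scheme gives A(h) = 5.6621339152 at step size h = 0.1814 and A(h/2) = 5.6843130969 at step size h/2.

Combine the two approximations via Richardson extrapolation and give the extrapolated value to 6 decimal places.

With r = 3 the leading error scales as h^3, so the weight is 2^3 = 8.
2^3×A(h/2) = 45.4745047752; minus A(h) gives 39.8123708600.
Extrapolated: 39.8123708600 / 7 = 5.6874815514

5.687482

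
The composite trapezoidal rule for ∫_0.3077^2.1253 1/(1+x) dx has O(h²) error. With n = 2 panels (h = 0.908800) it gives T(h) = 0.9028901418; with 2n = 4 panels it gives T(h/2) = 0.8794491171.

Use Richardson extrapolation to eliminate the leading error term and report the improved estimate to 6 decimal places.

0.871635

Method order is 2; weight 2^2 = 4.
Numerator 4×A(h/2) − A(h) = 4×0.8794491171 − 0.9028901418 = 2.6149063266
2.6149063266 ÷ 3 = 0.8716354422
Gap between inputs: 2.344e-02; correction applied: −0.0078136749.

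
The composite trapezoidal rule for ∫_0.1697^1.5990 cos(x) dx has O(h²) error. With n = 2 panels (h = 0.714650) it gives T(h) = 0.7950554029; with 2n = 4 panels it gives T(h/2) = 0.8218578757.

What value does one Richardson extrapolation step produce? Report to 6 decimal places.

0.830792

The method has order 2: 2^2 = 4.
4 × 0.8218578757 = 3.2874315028; subtract 0.7950554029 → 2.4923760999
Denominator 4 − 1 = 3.
R = 2.4923760999/3 = 0.8307920333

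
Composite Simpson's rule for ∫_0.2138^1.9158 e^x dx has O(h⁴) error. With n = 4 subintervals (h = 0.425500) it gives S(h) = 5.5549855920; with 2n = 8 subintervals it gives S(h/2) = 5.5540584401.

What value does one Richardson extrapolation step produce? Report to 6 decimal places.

With r = 4 the leading error scales as h^4, so the weight is 2^4 = 16.
16·5.5540584401 = 88.8649350416; subtract 5.5549855920 → 83.3099494496
Divide by 2^4 − 1 = 15.
So the Richardson estimate is 5.5539966300.
Correction |R − A(h/2)| = 6.181e-05; gap |A(h/2) − A(h)| = 9.272e-04.

5.553997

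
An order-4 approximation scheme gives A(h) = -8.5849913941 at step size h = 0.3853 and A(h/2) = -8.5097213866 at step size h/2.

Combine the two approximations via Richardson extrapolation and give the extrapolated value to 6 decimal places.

r = 4: numerator weight 16, denominator 15.
2^4×A(h/2) = -136.1555421856; minus A(h) gives -127.5705507915.
Extrapolated: (-127.5705507915) / 15 = -8.5047033861
Correction |R − A(h/2)| = 5.018e-03; gap |A(h/2) − A(h)| = 7.527e-02.

-8.504703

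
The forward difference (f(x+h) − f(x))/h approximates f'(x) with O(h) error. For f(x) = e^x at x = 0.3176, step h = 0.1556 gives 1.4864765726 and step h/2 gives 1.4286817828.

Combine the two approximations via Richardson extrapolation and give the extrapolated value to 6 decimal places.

1.370887

The method has order 1: 2^1 = 2.
2*1.4286817828 = 2.8573635656; 2.8573635656 − 1.4864765726 = 1.3708869930
Denominator 2 − 1 = 1.
Result: 1.3708869930
Shift from A(h/2): −0.0577947898.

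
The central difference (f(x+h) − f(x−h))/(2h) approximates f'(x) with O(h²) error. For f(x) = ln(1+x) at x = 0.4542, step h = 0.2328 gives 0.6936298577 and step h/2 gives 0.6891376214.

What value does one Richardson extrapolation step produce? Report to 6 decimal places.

r = 2, so 2^r = 4.
Weighted: 2.7565504856 − 0.6936298577 = 2.0629206279
(4·0.6891376214 − 0.6936298577)/(4 − 1) = 0.6876402093
Gap between inputs: 4.492e-03; correction applied: −0.0014974121.

0.687640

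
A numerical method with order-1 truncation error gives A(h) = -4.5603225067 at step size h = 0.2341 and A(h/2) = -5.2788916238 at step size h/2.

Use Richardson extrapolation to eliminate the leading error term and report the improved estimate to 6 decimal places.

Leading term ∝ h^1; use weight 2 = 2^1.
Difference of the inputs: -5.2788916238 − (-4.5603225067) = -0.7185691171
Correction (A(h/2) − A(h))/(2 − 1) = (-0.7185691171)/1 = -0.7185691171
R = -5.2788916238 − 0.7185691171 = -5.9974607409

-5.997461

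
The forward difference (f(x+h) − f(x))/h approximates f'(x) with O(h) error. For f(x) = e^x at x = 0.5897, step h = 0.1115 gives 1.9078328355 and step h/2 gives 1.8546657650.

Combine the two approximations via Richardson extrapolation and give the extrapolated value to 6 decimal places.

1.801499

Order 1 gives 2^r = 2 and 2^r − 1 = 1.
2·1.8546657650 = 3.7093315300; subtract 1.9078328355 → 1.8014986945
R = 1.8014986945/1 = 1.8014986945
Correction |R − A(h/2)| = 5.317e-02; gap |A(h/2) − A(h)| = 5.317e-02.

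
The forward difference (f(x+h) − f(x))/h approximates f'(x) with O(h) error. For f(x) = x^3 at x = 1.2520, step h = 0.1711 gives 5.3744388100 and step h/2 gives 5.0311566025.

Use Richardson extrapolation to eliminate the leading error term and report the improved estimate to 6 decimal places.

With r = 1 the leading error scales as h^1, so the weight is 2^1 = 2.
Weighted: 10.0623132050 − 5.3744388100 = 4.6878743950
R = 4.6878743950/1 = 4.6878743950
Gap between inputs: 3.433e-01; correction applied: −0.3432822075.

4.687874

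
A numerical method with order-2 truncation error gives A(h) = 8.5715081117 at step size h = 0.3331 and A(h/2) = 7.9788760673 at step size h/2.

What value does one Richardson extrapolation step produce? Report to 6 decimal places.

7.781332

Order 2 gives 2^r = 4 and 2^r − 1 = 3.
Difference of the inputs: 7.9788760673 − 8.5715081117 = -0.5926320444
Divide by 2^2 − 1 = 3: (-0.5926320444)/3 = -0.1975440148
R = 7.9788760673 − 0.1975440148 = 7.7813320525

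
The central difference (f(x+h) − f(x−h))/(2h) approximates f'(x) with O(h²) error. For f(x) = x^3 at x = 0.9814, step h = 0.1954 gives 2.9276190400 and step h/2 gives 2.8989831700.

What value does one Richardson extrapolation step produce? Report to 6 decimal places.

The method has order 2: 2^2 = 4.
4×2.8989831700 = 11.5959326800; 11.5959326800 − 2.9276190400 = 8.6683136400
Extrapolated: 8.6683136400 / 3 = 2.8894378800

2.889438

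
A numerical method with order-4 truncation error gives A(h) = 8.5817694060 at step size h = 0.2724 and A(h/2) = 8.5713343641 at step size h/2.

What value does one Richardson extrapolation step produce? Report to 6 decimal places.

8.570639

The method has order 4: 2^4 = 16.
Weighted: 137.1413498256 − 8.5817694060 = 128.5595804196
Divide by 2^4 − 1 = 15.
Result: 8.5706386946
Gap between inputs: 1.044e-02; correction applied: −0.0006956695.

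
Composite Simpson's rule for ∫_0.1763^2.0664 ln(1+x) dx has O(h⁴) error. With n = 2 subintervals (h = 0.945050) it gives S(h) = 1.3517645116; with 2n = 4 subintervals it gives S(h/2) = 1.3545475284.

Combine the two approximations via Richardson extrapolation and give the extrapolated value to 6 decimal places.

1.354733

Leading term ∝ h^4; use weight 16 = 2^4.
Top: 16(1.3545475284) − (1.3517645116) = 20.3209959428
R = 20.3209959428/15 = 1.3547330629
Shift from A(h/2): +0.0001855345.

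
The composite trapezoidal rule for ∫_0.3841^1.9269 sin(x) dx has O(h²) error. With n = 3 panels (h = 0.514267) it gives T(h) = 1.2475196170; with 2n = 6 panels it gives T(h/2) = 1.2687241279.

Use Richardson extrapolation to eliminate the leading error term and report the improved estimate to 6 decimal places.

r = 2, so 2^r = 4.
Difference of the inputs: 1.2687241279 − 1.2475196170 = 0.0212045109
Divide by 2^2 − 1 = 3: 0.0212045109/3 = 0.0070681703
R = 1.2687241279 + 0.0070681703 = 1.2757922982
Shift from A(h/2): +0.0070681703.

1.275792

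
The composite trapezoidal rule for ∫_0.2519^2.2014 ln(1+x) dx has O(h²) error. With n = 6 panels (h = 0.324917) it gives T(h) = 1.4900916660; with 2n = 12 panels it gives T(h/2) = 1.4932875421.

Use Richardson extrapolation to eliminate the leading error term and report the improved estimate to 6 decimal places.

1.494353

Order 2 gives 2^r = 4 and 2^r − 1 = 3.
2^2×A(h/2) = 5.9731501684; minus A(h) gives 4.4830585024.
(4×1.4932875421 − 1.4900916660)/(4 − 1) = 1.4943528341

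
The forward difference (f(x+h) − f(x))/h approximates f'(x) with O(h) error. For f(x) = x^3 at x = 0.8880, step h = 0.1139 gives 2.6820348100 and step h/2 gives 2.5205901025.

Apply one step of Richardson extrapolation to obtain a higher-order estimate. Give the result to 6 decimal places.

Leading term ∝ h^1; use weight 2 = 2^1.
Top: 2(2.5205901025) − (2.6820348100) = 2.3591453950
(2×2.5205901025 − 2.6820348100)/(2 − 1) = 2.3591453950
Shift from A(h/2): −0.1614447075.

2.359145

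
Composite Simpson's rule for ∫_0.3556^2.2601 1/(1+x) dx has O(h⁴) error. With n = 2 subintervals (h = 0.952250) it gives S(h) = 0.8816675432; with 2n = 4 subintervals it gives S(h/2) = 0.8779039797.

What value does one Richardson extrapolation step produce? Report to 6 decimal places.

0.877653

Error is O(h^4); halving h shrinks it by 2^4 = 16.
16×0.8779039797 = 14.0464636752; subtract 0.8816675432 → 13.1647961320
Divide by 2^4 − 1 = 15.
Extrapolated: 13.1647961320 / 15 = 0.8776530755
Gap between inputs: 3.764e-03; correction applied: −0.0002509042.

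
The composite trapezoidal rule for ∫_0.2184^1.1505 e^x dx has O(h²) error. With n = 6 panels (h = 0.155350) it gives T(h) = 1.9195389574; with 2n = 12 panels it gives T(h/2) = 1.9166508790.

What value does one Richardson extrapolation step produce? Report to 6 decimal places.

1.915688

r = 2, so 2^r = 4.
2^2×A(h/2) = 7.6666035160; minus A(h) gives 5.7470645586.
Divide by 2^2 − 1 = 3.
Extrapolated: 5.7470645586 / 3 = 1.9156881862
Correction |R − A(h/2)| = 9.627e-04; gap |A(h/2) − A(h)| = 2.888e-03.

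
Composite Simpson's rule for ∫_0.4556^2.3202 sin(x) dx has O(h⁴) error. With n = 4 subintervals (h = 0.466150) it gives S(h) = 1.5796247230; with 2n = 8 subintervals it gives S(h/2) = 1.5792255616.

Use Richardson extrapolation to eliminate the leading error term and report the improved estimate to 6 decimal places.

Order 4 gives 2^r = 16 and 2^r − 1 = 15.
16·1.5792255616 = 25.2676089856; subtract 1.5796247230 → 23.6879842626
Extrapolated: 23.6879842626 / 15 = 1.5791989508
Gap between inputs: 3.992e-04; correction applied: −0.0000266108.

1.579199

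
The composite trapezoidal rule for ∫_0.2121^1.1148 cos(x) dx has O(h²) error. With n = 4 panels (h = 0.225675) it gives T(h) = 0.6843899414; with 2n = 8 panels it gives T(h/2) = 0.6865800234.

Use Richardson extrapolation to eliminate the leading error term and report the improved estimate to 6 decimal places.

0.687310

Method order is 2; weight 2^2 = 4.
Numerator 4×A(h/2) − A(h) = 4×0.6865800234 − 0.6843899414 = 2.0619301522
Denominator 4 − 1 = 3.
(4×0.6865800234 − 0.6843899414)/(4 − 1) = 0.6873100507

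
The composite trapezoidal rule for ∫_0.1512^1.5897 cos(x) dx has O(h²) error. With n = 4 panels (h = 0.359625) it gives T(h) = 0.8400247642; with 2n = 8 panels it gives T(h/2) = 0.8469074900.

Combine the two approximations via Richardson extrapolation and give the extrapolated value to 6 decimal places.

r = 2, so 2^r = 4.
4·0.8469074900 = 3.3876299600; 3.3876299600 − 0.8400247642 = 2.5476051958
Divide by 2^2 − 1 = 3.
Result: 0.8492017319

0.849202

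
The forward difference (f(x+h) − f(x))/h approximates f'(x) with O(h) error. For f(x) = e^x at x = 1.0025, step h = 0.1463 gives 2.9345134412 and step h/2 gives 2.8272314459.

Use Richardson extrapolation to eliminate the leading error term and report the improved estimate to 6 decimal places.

The method has order 1: 2^1 = 2.
Numerator 2*A(h/2) − A(h) = 2*2.8272314459 − 2.9345134412 = 2.7199494506
Denominator 2 − 1 = 1.
Result: 2.7199494506

2.719949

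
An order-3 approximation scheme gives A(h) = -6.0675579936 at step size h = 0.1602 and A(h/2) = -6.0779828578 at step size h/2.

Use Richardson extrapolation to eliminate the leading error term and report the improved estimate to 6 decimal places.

-6.079472

r = 3: numerator weight 8, denominator 7.
Top: 8(-6.0779828578) − (-6.0675579936) = -42.5563048688
R = (-42.5563048688)/7 = -6.0794721241
Gap between inputs: 1.042e-02; correction applied: −0.0014892663.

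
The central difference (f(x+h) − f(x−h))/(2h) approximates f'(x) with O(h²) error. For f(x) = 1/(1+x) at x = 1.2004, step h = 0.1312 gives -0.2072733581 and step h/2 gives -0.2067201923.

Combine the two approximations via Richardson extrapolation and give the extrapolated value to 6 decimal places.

-0.206536

Error is O(h^2); halving h shrinks it by 2^2 = 4.
Numerator 4·A(h/2) − A(h) = 4·(-0.2067201923) − (-0.2072733581) = -0.6196074111
R = (-0.6196074111)/3 = -0.2065358037
Gap between inputs: 5.532e-04; correction applied: +0.0001843886.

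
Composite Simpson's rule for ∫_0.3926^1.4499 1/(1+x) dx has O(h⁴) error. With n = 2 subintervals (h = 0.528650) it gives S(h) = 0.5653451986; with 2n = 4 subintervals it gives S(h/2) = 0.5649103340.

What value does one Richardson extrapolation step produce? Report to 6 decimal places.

0.564881

With r = 4 the leading error scales as h^4, so the weight is 2^4 = 16.
16*0.5649103340 = 9.0385653440; subtract 0.5653451986 → 8.4732201454
Denominator 16 − 1 = 15.
So the Richardson estimate is 0.5648813430.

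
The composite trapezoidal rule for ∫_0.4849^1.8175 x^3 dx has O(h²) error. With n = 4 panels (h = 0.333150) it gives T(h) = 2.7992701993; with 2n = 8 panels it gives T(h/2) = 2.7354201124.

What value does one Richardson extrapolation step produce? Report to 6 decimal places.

The method has order 2: 2^2 = 4.
Top: 4(2.7354201124) − (2.7992701993) = 8.1424102503
Divide by 2^2 − 1 = 3.
Result: 2.7141367501

2.714137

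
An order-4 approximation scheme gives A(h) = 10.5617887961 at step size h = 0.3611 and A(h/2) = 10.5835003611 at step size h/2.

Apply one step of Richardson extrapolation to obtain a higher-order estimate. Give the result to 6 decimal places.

10.584948

r = 4: numerator weight 16, denominator 15.
16 × 10.5835003611 − 10.5617887961 = 158.7742169815
Denominator 16 − 1 = 15.
(16 × 10.5835003611 − 10.5617887961)/(16 − 1) = 10.5849477988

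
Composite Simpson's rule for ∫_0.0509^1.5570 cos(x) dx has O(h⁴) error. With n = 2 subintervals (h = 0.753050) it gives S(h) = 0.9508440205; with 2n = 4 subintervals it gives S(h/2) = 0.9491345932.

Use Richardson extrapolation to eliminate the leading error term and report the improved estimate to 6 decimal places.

Leading term ∝ h^4; use weight 16 = 2^4.
2^4*A(h/2) = 15.1861534912; minus A(h) gives 14.2353094707.
Extrapolated: 14.2353094707 / 15 = 0.9490206314

0.949021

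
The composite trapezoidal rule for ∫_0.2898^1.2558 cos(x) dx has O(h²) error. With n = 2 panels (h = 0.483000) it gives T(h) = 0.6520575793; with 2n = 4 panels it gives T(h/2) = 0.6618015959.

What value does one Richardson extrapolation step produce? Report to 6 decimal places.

0.665050

Method order is 2; weight 2^2 = 4.
4 × 0.6618015959 = 2.6472063836; 2.6472063836 − 0.6520575793 = 1.9951488043
1.9951488043 ÷ 3 = 0.6650496014
Shift from A(h/2): +0.0032480055.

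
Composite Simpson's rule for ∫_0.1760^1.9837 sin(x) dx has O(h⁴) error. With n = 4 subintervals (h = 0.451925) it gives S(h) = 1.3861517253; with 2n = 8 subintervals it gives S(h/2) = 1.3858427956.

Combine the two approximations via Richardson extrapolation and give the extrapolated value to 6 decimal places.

1.385822

Error is O(h^4); halving h shrinks it by 2^4 = 16.
Difference of the inputs: 1.3858427956 − 1.3861517253 = -0.0003089297
Divide by 2^4 − 1 = 15: (-0.0003089297)/15 = -0.0000205953
R = 1.3858427956 − 0.0000205953 = 1.3858222003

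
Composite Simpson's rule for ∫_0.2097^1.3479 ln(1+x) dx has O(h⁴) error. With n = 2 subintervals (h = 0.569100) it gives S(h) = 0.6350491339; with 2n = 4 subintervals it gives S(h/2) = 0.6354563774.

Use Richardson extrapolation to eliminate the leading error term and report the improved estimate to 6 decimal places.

0.635484

Leading term ∝ h^4; use weight 16 = 2^4.
16·0.6354563774 = 10.1673020384; 10.1673020384 − 0.6350491339 = 9.5322529045
Divide by 2^4 − 1 = 15.
Extrapolated: 9.5322529045 / 15 = 0.6354835270
Gap between inputs: 4.072e-04; correction applied: +0.0000271496.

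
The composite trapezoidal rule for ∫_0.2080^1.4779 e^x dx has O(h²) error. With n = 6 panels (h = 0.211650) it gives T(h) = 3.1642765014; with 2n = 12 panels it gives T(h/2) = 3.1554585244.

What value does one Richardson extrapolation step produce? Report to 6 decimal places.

3.152519

With r = 2 the leading error scales as h^2, so the weight is 2^2 = 4.
4×3.1554585244 − 3.1642765014 = 9.4575575962
Divide by 2^2 − 1 = 3.
R = 9.4575575962/3 = 3.1525191987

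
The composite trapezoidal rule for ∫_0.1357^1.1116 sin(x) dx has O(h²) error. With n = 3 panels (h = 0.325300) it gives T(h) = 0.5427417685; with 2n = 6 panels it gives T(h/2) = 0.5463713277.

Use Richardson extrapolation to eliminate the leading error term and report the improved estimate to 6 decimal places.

0.547581

r = 2: numerator weight 4, denominator 3.
Weighted: 2.1854853108 − 0.5427417685 = 1.6427435423
Extrapolated: 1.6427435423 / 3 = 0.5475811808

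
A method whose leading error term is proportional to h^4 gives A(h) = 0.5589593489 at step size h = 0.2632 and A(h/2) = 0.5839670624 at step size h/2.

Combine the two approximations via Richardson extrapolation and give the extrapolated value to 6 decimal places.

0.585634

Order 4 gives 2^r = 16 and 2^r − 1 = 15.
Weighted: 9.3434729984 − 0.5589593489 = 8.7845136495
(16·0.5839670624 − 0.5589593489)/(16 − 1) = 0.5856342433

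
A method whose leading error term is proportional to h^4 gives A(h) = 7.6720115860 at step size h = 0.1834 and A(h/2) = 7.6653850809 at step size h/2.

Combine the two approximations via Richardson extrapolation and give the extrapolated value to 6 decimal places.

Leading term ∝ h^4; use weight 16 = 2^4.
16×7.6653850809 = 122.6461612944; 122.6461612944 − 7.6720115860 = 114.9741497084
Denominator 16 − 1 = 15.
114.9741497084 ÷ 15 = 7.6649433139
Shift from A(h/2): −0.0004417670.

7.664943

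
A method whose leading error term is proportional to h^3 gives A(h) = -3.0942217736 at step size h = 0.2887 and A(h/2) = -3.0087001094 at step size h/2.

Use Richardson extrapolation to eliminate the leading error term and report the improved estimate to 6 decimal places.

-2.996483

Order 3 gives 2^r = 8 and 2^r − 1 = 7.
8*(-3.0087001094) = -24.0696008752; subtract (-3.0942217736) → -20.9753791016
(-20.9753791016) ÷ 7 = -2.9964827288
Gap between inputs: 8.552e-02; correction applied: +0.0122173806.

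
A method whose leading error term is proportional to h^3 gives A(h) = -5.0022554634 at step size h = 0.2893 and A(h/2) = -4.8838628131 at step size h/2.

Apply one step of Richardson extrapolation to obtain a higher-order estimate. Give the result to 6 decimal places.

-4.866950

Method order is 3; weight 2^3 = 8.
Top: 8(-4.8838628131) − (-5.0022554634) = -34.0686470414
(8·(-4.8838628131) − (-5.0022554634))/(8 − 1) = -4.8669495773
Shift from A(h/2): +0.0169132358.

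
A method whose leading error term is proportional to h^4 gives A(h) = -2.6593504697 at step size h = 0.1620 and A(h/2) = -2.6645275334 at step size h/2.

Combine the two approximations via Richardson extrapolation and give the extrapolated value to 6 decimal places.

-2.664873

With r = 4 the leading error scales as h^4, so the weight is 2^4 = 16.
A(h/2) − A(h) = -2.6645275334 − (-2.6593504697) = -0.0051770637
Divide by 2^4 − 1 = 15: (-0.0051770637)/15 = -0.0003451376
R = -2.6645275334 − 0.0003451376 = -2.6648726710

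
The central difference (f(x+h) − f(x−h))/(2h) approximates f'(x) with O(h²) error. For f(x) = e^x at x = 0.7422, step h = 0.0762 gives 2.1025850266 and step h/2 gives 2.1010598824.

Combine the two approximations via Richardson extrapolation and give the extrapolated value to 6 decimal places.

2.100552

The method has order 2: 2^2 = 4.
4×2.1010598824 = 8.4042395296; subtract 2.1025850266 → 6.3016545030
6.3016545030 ÷ 3 = 2.1005515010
Shift from A(h/2): −0.0005083814.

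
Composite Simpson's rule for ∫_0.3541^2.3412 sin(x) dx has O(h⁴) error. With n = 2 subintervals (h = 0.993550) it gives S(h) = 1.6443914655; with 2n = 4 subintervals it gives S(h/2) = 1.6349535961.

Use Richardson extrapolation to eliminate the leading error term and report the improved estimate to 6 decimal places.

1.634324

Method order is 4; weight 2^4 = 16.
2^4·A(h/2) = 26.1592575376; minus A(h) gives 24.5148660721.
Extrapolated: 24.5148660721 / 15 = 1.6343244048
Correction |R − A(h/2)| = 6.292e-04; gap |A(h/2) − A(h)| = 9.438e-03.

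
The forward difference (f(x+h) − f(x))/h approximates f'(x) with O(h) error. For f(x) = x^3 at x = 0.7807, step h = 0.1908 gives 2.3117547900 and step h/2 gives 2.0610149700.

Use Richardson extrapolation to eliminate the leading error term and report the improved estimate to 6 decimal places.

1.810275

Order 1 gives 2^r = 2 and 2^r − 1 = 1.
2*2.0610149700 = 4.1220299400; 4.1220299400 − 2.3117547900 = 1.8102751500
Divide by 2^1 − 1 = 1.
Result: 1.8102751500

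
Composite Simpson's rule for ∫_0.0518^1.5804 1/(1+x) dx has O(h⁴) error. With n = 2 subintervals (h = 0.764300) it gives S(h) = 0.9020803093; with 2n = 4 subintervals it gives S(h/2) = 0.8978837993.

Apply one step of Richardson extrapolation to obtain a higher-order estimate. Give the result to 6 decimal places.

Leading term ∝ h^4; use weight 16 = 2^4.
2^4×A(h/2) = 14.3661407888; minus A(h) gives 13.4640604795.
R = 13.4640604795/15 = 0.8976040320
Correction |R − A(h/2)| = 2.798e-04; gap |A(h/2) − A(h)| = 4.197e-03.

0.897604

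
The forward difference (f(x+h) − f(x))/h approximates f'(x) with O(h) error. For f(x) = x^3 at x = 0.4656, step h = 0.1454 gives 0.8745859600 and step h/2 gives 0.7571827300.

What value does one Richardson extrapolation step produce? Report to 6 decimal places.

0.639780

The method has order 1: 2^1 = 2.
Top: 2(0.7571827300) − (0.8745859600) = 0.6397795000
Divide by 2^1 − 1 = 1.
Result: 0.6397795000
Gap between inputs: 1.174e-01; correction applied: −0.1174032300.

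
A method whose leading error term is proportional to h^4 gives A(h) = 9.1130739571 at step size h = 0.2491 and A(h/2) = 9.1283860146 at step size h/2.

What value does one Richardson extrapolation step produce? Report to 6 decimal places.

With r = 4 the leading error scales as h^4, so the weight is 2^4 = 16.
Difference of the inputs: 9.1283860146 − 9.1130739571 = 0.0153120575
Correction (A(h/2) − A(h))/(16 − 1) = 0.0153120575/15 = 0.0010208038
R = A(h/2) + (A(h/2) − A(h))/15 = 9.1283860146 + 0.0010208038 = 9.1294068184
Gap between inputs: 1.531e-02; correction applied: +0.0010208038.

9.129407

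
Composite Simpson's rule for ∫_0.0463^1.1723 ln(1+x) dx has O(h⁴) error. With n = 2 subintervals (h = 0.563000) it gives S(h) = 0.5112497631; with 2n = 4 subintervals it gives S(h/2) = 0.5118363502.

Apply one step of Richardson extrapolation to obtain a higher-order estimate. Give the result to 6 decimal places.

0.511875

With r = 4 the leading error scales as h^4, so the weight is 2^4 = 16.
Top: 16(0.5118363502) − (0.5112497631) = 7.6781318401
Extrapolated: 7.6781318401 / 15 = 0.5118754560
Shift from A(h/2): +0.0000391058.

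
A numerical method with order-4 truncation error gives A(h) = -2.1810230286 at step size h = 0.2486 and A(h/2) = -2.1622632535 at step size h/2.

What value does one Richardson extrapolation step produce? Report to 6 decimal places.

Method order is 4; weight 2^4 = 16.
2^4×A(h/2) = -34.5962120560; minus A(h) gives -32.4151890274.
Denominator 16 − 1 = 15.
(-32.4151890274) ÷ 15 = -2.1610126018

-2.161013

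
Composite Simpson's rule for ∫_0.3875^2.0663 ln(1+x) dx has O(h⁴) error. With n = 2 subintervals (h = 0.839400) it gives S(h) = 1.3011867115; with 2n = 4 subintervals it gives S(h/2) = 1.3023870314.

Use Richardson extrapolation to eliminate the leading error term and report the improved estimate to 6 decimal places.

1.302467

With r = 4 the leading error scales as h^4, so the weight is 2^4 = 16.
16 × 1.3023870314 = 20.8381925024; 20.8381925024 − 1.3011867115 = 19.5370057909
R = 19.5370057909/15 = 1.3024670527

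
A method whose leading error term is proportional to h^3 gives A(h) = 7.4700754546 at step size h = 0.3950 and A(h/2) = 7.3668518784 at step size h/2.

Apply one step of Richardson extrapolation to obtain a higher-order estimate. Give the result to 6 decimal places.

7.352106

r = 3: numerator weight 8, denominator 7.
2^3×A(h/2) = 58.9348150272; minus A(h) gives 51.4647395726.
Denominator 8 − 1 = 7.
So the Richardson estimate is 7.3521056532.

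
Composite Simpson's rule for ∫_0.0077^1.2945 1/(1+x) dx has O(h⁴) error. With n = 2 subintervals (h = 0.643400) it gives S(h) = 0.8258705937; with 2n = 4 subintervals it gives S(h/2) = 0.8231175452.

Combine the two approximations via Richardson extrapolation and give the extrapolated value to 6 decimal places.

Method order is 4; weight 2^4 = 16.
16*0.8231175452 = 13.1698807232; subtract 0.8258705937 → 12.3440101295
Divide by 2^4 − 1 = 15.
So the Richardson estimate is 0.8229340086.
Shift from A(h/2): −0.0001835366.

0.822934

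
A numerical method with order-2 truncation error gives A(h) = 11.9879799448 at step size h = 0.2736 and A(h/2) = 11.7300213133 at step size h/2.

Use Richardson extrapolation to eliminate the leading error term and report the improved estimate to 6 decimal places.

11.644035

Order 2 gives 2^r = 4 and 2^r − 1 = 3.
Weighted: 46.9200852532 − 11.9879799448 = 34.9321053084
Divide by 2^2 − 1 = 3.
(4·11.7300213133 − 11.9879799448)/(4 − 1) = 11.6440351028
Gap between inputs: 2.580e-01; correction applied: −0.0859862105.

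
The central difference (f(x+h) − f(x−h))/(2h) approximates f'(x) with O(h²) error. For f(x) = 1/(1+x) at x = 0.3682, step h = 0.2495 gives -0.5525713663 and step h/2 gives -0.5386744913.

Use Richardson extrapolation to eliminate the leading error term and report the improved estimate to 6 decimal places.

r = 2, so 2^r = 4.
2^2×A(h/2) = -2.1546979652; minus A(h) gives -1.6021265989.
Divide by 2^2 − 1 = 3.
(-1.6021265989) ÷ 3 = -0.5340421996
Gap between inputs: 1.390e-02; correction applied: +0.0046322917.

-0.534042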